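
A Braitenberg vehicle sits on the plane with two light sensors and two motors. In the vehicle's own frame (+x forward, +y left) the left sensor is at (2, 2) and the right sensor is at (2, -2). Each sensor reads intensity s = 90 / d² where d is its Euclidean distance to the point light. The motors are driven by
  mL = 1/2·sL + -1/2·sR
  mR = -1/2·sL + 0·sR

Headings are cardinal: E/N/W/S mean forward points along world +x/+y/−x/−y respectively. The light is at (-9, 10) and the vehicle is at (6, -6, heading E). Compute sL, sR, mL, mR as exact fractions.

18/97 90/613 1152/59461 -9/97

left sensor world pos  = (8, -4); dL² = 485
right sensor world pos = (8, -8); dR² = 613
sL = 90/485 = 18/97
sR = 90/613 = 90/613
mL = 1/2·sL + -1/2·sR = 1152/59461
mR = -1/2·sL + 0·sR = -9/97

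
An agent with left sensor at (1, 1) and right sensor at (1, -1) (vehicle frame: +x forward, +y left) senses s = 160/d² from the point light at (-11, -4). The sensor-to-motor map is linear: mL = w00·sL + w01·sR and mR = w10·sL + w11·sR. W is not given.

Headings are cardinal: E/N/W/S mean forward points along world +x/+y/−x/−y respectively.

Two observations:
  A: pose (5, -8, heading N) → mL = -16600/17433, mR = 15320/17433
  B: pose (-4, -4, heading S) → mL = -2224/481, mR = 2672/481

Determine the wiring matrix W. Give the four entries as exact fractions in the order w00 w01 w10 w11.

-1 -1/2 1/2 1

obs A: pose=(5,-8,N) → sL=80/117, sR=80/149, mL=-16600/17433, mR=15320/17433
obs B: pose=(-4,-4,S) → sL=32/13, sR=160/37, mL=-2224/481, mR=2672/481
sensor matrix S = [[80/117, 80/149], [32/13, 160/37]]; det S = 1054720/645021
solve [mL_A; mL_B] = S·[w00; w01] and [mR_A; mR_B] = S·[w10; w11]:
  w00 = -1, w01 = -1/2, w10 = 1/2, w11 = 1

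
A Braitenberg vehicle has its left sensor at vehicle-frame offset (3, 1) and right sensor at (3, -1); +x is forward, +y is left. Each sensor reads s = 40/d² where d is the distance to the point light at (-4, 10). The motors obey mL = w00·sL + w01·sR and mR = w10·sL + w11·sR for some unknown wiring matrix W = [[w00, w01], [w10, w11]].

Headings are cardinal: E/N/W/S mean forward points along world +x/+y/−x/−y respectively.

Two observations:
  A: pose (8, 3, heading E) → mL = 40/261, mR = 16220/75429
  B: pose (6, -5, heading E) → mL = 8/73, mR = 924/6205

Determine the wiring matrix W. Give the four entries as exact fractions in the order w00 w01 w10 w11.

1 0 1/2 1

obs A: pose=(8,3,E) → sL=40/261, sR=40/289, mL=40/261, mR=16220/75429
obs B: pose=(6,-5,E) → sL=8/73, sR=8/85, mL=8/73, mR=924/6205
sensor matrix S = [[40/261, 40/289], [8/73, 8/85]]; det S = -4096/5506317
solve [mL_A; mL_B] = S·[w00; w01] and [mR_A; mR_B] = S·[w10; w11]:
  w00 = 1, w01 = 0, w10 = 1/2, w11 = 1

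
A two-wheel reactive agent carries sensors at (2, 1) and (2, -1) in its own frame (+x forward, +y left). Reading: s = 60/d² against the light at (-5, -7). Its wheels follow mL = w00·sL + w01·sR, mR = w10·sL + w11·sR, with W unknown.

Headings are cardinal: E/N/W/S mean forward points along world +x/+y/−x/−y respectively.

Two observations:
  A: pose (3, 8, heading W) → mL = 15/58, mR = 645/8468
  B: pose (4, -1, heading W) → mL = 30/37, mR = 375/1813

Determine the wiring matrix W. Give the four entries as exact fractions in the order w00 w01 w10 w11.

1 0 -1/2 1

obs A: pose=(3,8,W) → sL=15/58, sR=15/73, mL=15/58, mR=645/8468
obs B: pose=(4,-1,W) → sL=30/37, sR=30/49, mL=30/37, mR=375/1813
sensor matrix S = [[15/58, 15/73], [30/37, 30/49]]; det S = -31725/3838121
solve [mL_A; mL_B] = S·[w00; w01] and [mR_A; mR_B] = S·[w10; w11]:
  w00 = 1, w01 = 0, w10 = -1/2, w11 = 1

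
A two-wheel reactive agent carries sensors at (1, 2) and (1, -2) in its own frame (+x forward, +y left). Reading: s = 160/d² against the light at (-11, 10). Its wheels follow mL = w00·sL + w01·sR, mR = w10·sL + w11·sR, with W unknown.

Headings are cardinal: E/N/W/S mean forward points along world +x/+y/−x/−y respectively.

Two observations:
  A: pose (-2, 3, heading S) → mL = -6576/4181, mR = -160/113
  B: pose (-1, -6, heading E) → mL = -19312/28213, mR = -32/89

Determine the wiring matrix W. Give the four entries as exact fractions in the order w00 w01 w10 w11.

-1 -1/2 0 -1

obs A: pose=(-2,3,S) → sL=32/37, sR=160/113, mL=-6576/4181, mR=-160/113
obs B: pose=(-1,-6,E) → sL=160/317, sR=32/89, mL=-19312/28213, mR=-32/89
sensor matrix S = [[32/37, 160/113], [160/317, 32/89]]; det S = -47620096/117958553
solve [mL_A; mL_B] = S·[w00; w01] and [mR_A; mR_B] = S·[w10; w11]:
  w00 = -1, w01 = -1/2, w10 = 0, w11 = -1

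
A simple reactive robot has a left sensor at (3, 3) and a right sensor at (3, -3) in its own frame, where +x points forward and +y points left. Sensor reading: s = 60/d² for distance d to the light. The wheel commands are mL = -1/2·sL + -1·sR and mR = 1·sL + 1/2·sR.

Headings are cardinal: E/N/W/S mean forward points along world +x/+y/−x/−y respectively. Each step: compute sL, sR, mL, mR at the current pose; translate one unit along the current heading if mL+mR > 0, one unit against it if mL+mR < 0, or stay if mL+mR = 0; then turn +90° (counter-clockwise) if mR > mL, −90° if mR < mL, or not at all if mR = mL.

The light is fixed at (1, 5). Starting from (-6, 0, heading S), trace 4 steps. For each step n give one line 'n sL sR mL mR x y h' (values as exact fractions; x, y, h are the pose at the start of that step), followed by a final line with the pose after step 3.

0 3/4 15/41 -243/328 153/164 -6 0 S
1 12/5 60/97 -882/485 1314/485 -6 -1 E
2 2/3 10/3 -11/3 7/3 -5 -1 N
3 60/181 60/97 -13770/17557 11250/17557 -5 -2 W
final -4 -2 S

n=0: pose=(-6,0,S); sL=3/4, sR=15/41; mL=-243/328, mR=153/164; mL+mR=63/328 → advance +1; mR−mL=549/328 → turn +1·90°
n=1: pose=(-6,-1,E); sL=12/5, sR=60/97; mL=-882/485, mR=1314/485; mL+mR=432/485 → advance +1; mR−mL=2196/485 → turn +1·90°
n=2: pose=(-5,-1,N); sL=2/3, sR=10/3; mL=-11/3, mR=7/3; mL+mR=-4/3 → advance -1; mR−mL=6 → turn +1·90°
n=3: pose=(-5,-2,W); sL=60/181, sR=60/97; mL=-13770/17557, mR=11250/17557; mL+mR=-2520/17557 → advance -1; mR−mL=25020/17557 → turn +1·90°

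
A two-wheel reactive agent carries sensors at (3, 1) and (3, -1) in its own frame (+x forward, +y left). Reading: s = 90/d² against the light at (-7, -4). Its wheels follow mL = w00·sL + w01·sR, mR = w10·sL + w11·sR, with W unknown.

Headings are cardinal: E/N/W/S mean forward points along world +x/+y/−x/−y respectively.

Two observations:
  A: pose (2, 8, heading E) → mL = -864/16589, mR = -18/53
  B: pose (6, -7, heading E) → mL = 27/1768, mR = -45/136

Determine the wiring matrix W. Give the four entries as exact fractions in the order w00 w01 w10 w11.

obs A: pose=(2,8,E) → sL=90/313, sR=18/53, mL=-864/16589, mR=-18/53
obs B: pose=(6,-7,E) → sL=9/26, sR=45/136, mL=27/1768, mR=-45/136
sensor matrix S = [[90/313, 18/53], [9/26, 45/136]]; det S = -328779/14664676
solve [mL_A; mL_B] = S·[w00; w01] and [mR_A; mR_B] = S·[w10; w11]:
  w00 = 1, w01 = -1, w10 = 0, w11 = -1

1 -1 0 -1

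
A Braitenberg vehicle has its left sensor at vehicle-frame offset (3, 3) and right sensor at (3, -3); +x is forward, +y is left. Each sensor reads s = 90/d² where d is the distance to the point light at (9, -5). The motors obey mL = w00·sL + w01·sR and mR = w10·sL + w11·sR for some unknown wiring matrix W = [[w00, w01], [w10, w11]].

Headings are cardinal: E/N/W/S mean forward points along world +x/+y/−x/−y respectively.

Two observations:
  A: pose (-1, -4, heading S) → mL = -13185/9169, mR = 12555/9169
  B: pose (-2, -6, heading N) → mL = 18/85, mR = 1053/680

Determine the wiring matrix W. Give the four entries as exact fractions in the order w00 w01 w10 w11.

-1 1/2 1/2 1

obs A: pose=(-1,-4,S) → sL=90/53, sR=90/173, mL=-13185/9169, mR=12555/9169
obs B: pose=(-2,-6,N) → sL=9/20, sR=45/34, mL=18/85, mR=1053/680
sensor matrix S = [[90/53, 90/173], [9/20, 45/34]]; det S = 627669/311746
solve [mL_A; mL_B] = S·[w00; w01] and [mR_A; mR_B] = S·[w10; w11]:
  w00 = -1, w01 = 1/2, w10 = 1/2, w11 = 1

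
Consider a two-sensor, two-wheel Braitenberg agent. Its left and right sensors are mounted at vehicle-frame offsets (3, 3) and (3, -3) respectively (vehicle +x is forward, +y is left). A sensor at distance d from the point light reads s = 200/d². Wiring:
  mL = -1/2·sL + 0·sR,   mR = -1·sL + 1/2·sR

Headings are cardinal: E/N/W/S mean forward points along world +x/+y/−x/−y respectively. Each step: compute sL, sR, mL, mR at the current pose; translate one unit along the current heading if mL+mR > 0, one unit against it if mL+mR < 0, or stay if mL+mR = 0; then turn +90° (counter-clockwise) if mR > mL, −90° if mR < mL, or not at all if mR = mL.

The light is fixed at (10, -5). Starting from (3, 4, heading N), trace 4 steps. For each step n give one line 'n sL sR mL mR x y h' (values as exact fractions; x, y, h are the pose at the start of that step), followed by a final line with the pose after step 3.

0 50/61 5/4 -25/61 -95/488 3 4 N
1 8/5 200/221 -4/5 -1268/1105 3 3 W
2 100/101 20/13 -50/101 -290/1313 4 3 N
3 200/97 200/181 -100/97 -26500/17557 4 2 W
final 5 2 N

n=0: pose=(3,4,N); sL=50/61, sR=5/4; mL=-25/61, mR=-95/488; mL+mR=-295/488 → advance -1; mR−mL=105/488 → turn +1·90°
n=1: pose=(3,3,W); sL=8/5, sR=200/221; mL=-4/5, mR=-1268/1105; mL+mR=-2152/1105 → advance -1; mR−mL=-384/1105 → turn -1·90°
n=2: pose=(4,3,N); sL=100/101, sR=20/13; mL=-50/101, mR=-290/1313; mL+mR=-940/1313 → advance -1; mR−mL=360/1313 → turn +1·90°
n=3: pose=(4,2,W); sL=200/97, sR=200/181; mL=-100/97, mR=-26500/17557; mL+mR=-44600/17557 → advance -1; mR−mL=-8400/17557 → turn -1·90°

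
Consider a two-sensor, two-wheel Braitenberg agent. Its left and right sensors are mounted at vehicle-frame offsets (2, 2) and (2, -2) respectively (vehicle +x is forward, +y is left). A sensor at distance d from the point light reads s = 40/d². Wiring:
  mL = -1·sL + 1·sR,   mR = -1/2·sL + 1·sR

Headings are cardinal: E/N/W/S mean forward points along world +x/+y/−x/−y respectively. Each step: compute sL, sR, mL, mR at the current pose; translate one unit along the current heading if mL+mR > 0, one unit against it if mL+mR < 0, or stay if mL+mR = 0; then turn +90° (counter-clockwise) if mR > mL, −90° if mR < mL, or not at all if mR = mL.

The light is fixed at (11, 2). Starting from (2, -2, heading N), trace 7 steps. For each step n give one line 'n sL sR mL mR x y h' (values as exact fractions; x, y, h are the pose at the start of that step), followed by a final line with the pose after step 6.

n=0: pose=(2,-2,N); sL=8/25, sR=40/53; mL=576/1325, mR=788/1325; mL+mR=1364/1325 → advance +1; mR−mL=4/25 → turn +1·90°
n=1: pose=(2,-1,W); sL=20/73, sR=20/61; mL=240/4453, mR=850/4453; mL+mR=1090/4453 → advance +1; mR−mL=10/73 → turn +1·90°
n=2: pose=(1,-1,S); sL=40/89, sR=40/169; mL=-3200/15041, mR=180/15041; mL+mR=-3020/15041 → advance -1; mR−mL=20/89 → turn +1·90°
n=3: pose=(1,0,E); sL=5/8, sR=1/2; mL=-1/8, mR=3/16; mL+mR=1/16 → advance +1; mR−mL=5/16 → turn +1·90°
n=4: pose=(2,0,N); sL=40/121, sR=40/49; mL=2880/5929, mR=3860/5929; mL+mR=6740/5929 → advance +1; mR−mL=20/121 → turn +1·90°
n=5: pose=(2,1,W); sL=4/13, sR=20/61; mL=16/793, mR=138/793; mL+mR=154/793 → advance +1; mR−mL=2/13 → turn +1·90°
n=6: pose=(1,1,S); sL=40/73, sR=40/153; mL=-3200/11169, mR=-140/11169; mL+mR=-3340/11169 → advance -1; mR−mL=20/73 → turn +1·90°

0 8/25 40/53 576/1325 788/1325 2 -2 N
1 20/73 20/61 240/4453 850/4453 2 -1 W
2 40/89 40/169 -3200/15041 180/15041 1 -1 S
3 5/8 1/2 -1/8 3/16 1 0 E
4 40/121 40/49 2880/5929 3860/5929 2 0 N
5 4/13 20/61 16/793 138/793 2 1 W
6 40/73 40/153 -3200/11169 -140/11169 1 1 S
final 1 2 E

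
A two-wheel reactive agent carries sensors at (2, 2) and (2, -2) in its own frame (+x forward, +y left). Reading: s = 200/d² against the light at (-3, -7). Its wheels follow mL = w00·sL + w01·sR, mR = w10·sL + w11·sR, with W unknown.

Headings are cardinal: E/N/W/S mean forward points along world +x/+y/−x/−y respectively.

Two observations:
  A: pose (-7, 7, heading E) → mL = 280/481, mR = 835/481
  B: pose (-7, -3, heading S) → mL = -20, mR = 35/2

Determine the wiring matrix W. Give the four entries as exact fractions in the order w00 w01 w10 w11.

obs A: pose=(-7,7,E) → sL=10/13, sR=50/37, mL=280/481, mR=835/481
obs B: pose=(-7,-3,S) → sL=25, sR=5, mL=-20, mR=35/2
sensor matrix S = [[10/13, 50/37], [25, 5]]; det S = -14400/481
solve [mL_A; mL_B] = S·[w00; w01] and [mR_A; mR_B] = S·[w10; w11]:
  w00 = -1, w01 = 1, w10 = 1/2, w11 = 1

-1 1 1/2 1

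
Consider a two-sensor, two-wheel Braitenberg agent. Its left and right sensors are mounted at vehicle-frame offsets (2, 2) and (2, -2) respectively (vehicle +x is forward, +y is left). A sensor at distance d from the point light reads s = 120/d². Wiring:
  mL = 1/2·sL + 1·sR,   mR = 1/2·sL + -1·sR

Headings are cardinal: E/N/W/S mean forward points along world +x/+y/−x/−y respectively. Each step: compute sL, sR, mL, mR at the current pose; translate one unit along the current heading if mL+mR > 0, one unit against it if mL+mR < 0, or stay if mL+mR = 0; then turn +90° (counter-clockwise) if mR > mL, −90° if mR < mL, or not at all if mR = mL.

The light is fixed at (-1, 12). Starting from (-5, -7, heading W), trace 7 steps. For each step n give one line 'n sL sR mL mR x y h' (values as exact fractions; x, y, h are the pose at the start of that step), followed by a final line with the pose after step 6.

n=0: pose=(-5,-7,W); sL=40/159, sR=24/65; mL=5116/10335, mR=-2516/10335; mL+mR=40/159 → advance +1; mR−mL=-48/65 → turn -1·90°
n=1: pose=(-6,-7,N); sL=60/169, sR=60/149; mL=14610/25181, mR=-5670/25181; mL+mR=60/169 → advance +1; mR−mL=-120/149 → turn -1·90°
n=2: pose=(-6,-6,E); sL=24/53, sR=120/409; mL=11268/21677, mR=-1452/21677; mL+mR=24/53 → advance +1; mR−mL=-240/409 → turn -1·90°
n=3: pose=(-5,-6,S); sL=30/101, sR=30/109; mL=4665/11009, mR=-1395/11009; mL+mR=30/101 → advance +1; mR−mL=-60/109 → turn -1·90°
n=4: pose=(-5,-7,W); sL=40/159, sR=24/65; mL=5116/10335, mR=-2516/10335; mL+mR=40/159 → advance +1; mR−mL=-48/65 → turn -1·90°
n=5: pose=(-6,-7,N); sL=60/169, sR=60/149; mL=14610/25181, mR=-5670/25181; mL+mR=60/169 → advance +1; mR−mL=-120/149 → turn -1·90°
n=6: pose=(-6,-6,E); sL=24/53, sR=120/409; mL=11268/21677, mR=-1452/21677; mL+mR=24/53 → advance +1; mR−mL=-240/409 → turn -1·90°

0 40/159 24/65 5116/10335 -2516/10335 -5 -7 W
1 60/169 60/149 14610/25181 -5670/25181 -6 -7 N
2 24/53 120/409 11268/21677 -1452/21677 -6 -6 E
3 30/101 30/109 4665/11009 -1395/11009 -5 -6 S
4 40/159 24/65 5116/10335 -2516/10335 -5 -7 W
5 60/169 60/149 14610/25181 -5670/25181 -6 -7 N
6 24/53 120/409 11268/21677 -1452/21677 -6 -6 E
final -5 -6 S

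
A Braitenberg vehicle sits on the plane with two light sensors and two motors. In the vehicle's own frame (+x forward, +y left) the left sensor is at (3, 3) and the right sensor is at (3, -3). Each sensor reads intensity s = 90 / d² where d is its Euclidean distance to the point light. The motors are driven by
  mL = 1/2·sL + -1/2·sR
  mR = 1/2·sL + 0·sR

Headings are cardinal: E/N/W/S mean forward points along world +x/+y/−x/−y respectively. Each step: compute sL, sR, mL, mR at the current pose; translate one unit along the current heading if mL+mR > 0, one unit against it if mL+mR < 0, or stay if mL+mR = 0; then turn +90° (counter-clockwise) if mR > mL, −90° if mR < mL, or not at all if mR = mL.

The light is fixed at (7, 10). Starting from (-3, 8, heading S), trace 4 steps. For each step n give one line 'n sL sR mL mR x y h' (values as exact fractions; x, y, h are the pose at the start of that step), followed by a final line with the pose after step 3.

0 45/37 45/97 1350/3589 45/74 -3 8 S
1 90/49 18/17 324/833 45/49 -3 7 E
2 5/8 5/2 -15/16 5/16 -2 7 N
3 90/193 18/29 -432/5597 45/193 -2 6 W
final -3 6 S

n=0: pose=(-3,8,S); sL=45/37, sR=45/97; mL=1350/3589, mR=45/74; mL+mR=7065/7178 → advance +1; mR−mL=45/194 → turn +1·90°
n=1: pose=(-3,7,E); sL=90/49, sR=18/17; mL=324/833, mR=45/49; mL+mR=1089/833 → advance +1; mR−mL=9/17 → turn +1·90°
n=2: pose=(-2,7,N); sL=5/8, sR=5/2; mL=-15/16, mR=5/16; mL+mR=-5/8 → advance -1; mR−mL=5/4 → turn +1·90°
n=3: pose=(-2,6,W); sL=90/193, sR=18/29; mL=-432/5597, mR=45/193; mL+mR=873/5597 → advance +1; mR−mL=9/29 → turn +1·90°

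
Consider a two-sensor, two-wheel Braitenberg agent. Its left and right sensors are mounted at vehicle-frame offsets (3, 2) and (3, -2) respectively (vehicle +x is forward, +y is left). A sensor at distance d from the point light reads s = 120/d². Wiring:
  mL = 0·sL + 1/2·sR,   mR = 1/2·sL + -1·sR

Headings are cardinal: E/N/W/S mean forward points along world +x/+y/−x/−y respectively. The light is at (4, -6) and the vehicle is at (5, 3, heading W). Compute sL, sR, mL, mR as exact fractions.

120/53 24/25 12/25 228/1325

left sensor world pos  = (2, 1); dL² = 53
right sensor world pos = (2, 5); dR² = 125
sL = 120/53 = 120/53
sR = 120/125 = 24/25
mL = 0·sL + 1/2·sR = 12/25
mR = 1/2·sL + -1·sR = 228/1325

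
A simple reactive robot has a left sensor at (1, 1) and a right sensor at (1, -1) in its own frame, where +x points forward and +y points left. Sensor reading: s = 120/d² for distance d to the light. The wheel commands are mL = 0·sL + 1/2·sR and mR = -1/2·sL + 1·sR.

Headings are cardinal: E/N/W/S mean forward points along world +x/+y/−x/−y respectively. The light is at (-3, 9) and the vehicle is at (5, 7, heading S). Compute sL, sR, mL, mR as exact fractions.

4/3 60/29 30/29 122/87

left sensor world pos  = (6, 6); dL² = 90
right sensor world pos = (4, 6); dR² = 58
sL = 120/90 = 4/3
sR = 120/58 = 60/29
mL = 0·sL + 1/2·sR = 30/29
mR = -1/2·sL + 1·sR = 122/87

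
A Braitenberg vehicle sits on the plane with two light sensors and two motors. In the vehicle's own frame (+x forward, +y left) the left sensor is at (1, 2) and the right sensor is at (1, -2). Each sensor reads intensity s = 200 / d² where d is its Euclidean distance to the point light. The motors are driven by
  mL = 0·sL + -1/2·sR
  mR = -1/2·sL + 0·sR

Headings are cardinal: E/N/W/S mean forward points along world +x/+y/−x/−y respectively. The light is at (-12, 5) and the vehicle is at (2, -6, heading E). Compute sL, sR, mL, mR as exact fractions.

100/153 100/197 -50/197 -50/153

left sensor world pos  = (3, -4); dL² = 306
right sensor world pos = (3, -8); dR² = 394
sL = 200/306 = 100/153
sR = 200/394 = 100/197
mL = 0·sL + -1/2·sR = -50/197
mR = -1/2·sL + 0·sR = -50/153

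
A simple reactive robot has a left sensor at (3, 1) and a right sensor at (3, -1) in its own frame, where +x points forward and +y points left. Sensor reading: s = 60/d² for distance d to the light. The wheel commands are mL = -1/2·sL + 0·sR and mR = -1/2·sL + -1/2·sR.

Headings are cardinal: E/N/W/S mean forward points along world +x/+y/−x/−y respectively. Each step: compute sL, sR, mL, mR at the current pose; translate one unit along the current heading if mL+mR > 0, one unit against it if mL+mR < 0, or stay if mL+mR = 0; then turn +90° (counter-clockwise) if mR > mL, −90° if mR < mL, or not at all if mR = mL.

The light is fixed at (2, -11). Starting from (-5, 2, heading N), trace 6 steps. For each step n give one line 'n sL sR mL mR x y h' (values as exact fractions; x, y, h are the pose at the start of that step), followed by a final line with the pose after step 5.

0 3/16 15/73 -3/32 -459/2336 -5 2 N
1 12/37 60/137 -6/37 -1932/5069 -5 1 E
2 6/13 10/27 -3/13 -146/351 -6 1 S
3 12/53 60/317 -6/53 -3492/16801 -6 2 W
4 3/16 15/73 -3/32 -459/2336 -5 2 N
5 12/37 60/137 -6/37 -1932/5069 -5 1 E
final -6 1 S

n=0: pose=(-5,2,N); sL=3/16, sR=15/73; mL=-3/32, mR=-459/2336; mL+mR=-339/1168 → advance -1; mR−mL=-15/146 → turn -1·90°
n=1: pose=(-5,1,E); sL=12/37, sR=60/137; mL=-6/37, mR=-1932/5069; mL+mR=-2754/5069 → advance -1; mR−mL=-30/137 → turn -1·90°
n=2: pose=(-6,1,S); sL=6/13, sR=10/27; mL=-3/13, mR=-146/351; mL+mR=-227/351 → advance -1; mR−mL=-5/27 → turn -1·90°
n=3: pose=(-6,2,W); sL=12/53, sR=60/317; mL=-6/53, mR=-3492/16801; mL+mR=-5394/16801 → advance -1; mR−mL=-30/317 → turn -1·90°
n=4: pose=(-5,2,N); sL=3/16, sR=15/73; mL=-3/32, mR=-459/2336; mL+mR=-339/1168 → advance -1; mR−mL=-15/146 → turn -1·90°
n=5: pose=(-5,1,E); sL=12/37, sR=60/137; mL=-6/37, mR=-1932/5069; mL+mR=-2754/5069 → advance -1; mR−mL=-30/137 → turn -1·90°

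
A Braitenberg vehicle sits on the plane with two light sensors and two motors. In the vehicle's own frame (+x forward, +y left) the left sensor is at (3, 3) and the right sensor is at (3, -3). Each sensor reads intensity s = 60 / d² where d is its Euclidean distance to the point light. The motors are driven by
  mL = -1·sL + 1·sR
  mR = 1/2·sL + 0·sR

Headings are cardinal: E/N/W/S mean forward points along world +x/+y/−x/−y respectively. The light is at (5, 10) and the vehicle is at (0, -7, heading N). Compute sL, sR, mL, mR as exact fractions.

3/13 3/10 9/130 3/26

left sensor world pos  = (-3, -4); dL² = 260
right sensor world pos = (3, -4); dR² = 200
sL = 60/260 = 3/13
sR = 60/200 = 3/10
mL = -1·sL + 1·sR = 9/130
mR = 1/2·sL + 0·sR = 3/26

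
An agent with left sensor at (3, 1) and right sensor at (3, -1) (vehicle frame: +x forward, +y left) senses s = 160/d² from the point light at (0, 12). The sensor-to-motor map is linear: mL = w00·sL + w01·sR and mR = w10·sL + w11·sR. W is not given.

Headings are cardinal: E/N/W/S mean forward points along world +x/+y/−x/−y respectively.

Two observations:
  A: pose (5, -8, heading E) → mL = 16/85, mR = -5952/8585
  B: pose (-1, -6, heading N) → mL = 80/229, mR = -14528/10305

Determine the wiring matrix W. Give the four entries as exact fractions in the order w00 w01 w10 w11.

obs A: pose=(5,-8,E) → sL=32/85, sR=32/101, mL=16/85, mR=-5952/8585
obs B: pose=(-1,-6,N) → sL=160/229, sR=32/45, mL=80/229, mR=-14528/10305
sensor matrix S = [[32/85, 32/101], [160/229, 32/45]]; det S = 4100096/88468425
solve [mL_A; mL_B] = S·[w00; w01] and [mR_A; mR_B] = S·[w10; w11]:
  w00 = 1/2, w01 = 0, w10 = -1, w11 = -1

1/2 0 -1 -1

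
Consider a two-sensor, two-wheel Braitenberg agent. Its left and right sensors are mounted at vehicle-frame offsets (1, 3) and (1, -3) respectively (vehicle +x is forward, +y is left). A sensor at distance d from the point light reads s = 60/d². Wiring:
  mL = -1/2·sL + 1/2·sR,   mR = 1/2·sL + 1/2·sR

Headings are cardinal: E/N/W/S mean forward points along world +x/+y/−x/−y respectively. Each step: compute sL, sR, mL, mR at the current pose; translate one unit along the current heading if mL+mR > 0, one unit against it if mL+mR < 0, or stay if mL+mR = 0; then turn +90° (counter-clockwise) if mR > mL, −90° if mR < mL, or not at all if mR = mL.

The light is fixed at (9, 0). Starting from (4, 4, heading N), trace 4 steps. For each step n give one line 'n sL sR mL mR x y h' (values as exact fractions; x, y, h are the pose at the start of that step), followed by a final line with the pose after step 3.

n=0: pose=(4,4,N); sL=60/89, sR=60/29; mL=1800/2581, mR=3540/2581; mL+mR=60/29 → advance +1; mR−mL=60/89 → turn +1·90°
n=1: pose=(4,5,W); sL=3/2, sR=3/5; mL=-9/20, mR=21/20; mL+mR=3/5 → advance +1; mR−mL=3/2 → turn +1·90°
n=2: pose=(3,5,S); sL=12/5, sR=60/97; mL=-432/485, mR=732/485; mL+mR=60/97 → advance +1; mR−mL=12/5 → turn +1·90°
n=3: pose=(3,4,E); sL=30/37, sR=30/13; mL=360/481, mR=750/481; mL+mR=30/13 → advance +1; mR−mL=30/37 → turn +1·90°

0 60/89 60/29 1800/2581 3540/2581 4 4 N
1 3/2 3/5 -9/20 21/20 4 5 W
2 12/5 60/97 -432/485 732/485 3 5 S
3 30/37 30/13 360/481 750/481 3 4 E
final 4 4 N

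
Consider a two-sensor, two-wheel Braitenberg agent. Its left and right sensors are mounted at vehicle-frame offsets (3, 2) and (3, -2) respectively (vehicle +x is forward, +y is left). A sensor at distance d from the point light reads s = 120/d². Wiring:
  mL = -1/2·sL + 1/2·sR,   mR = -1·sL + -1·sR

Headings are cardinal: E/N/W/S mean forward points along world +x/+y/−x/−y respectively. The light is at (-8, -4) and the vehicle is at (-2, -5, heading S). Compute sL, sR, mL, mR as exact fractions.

left sensor world pos  = (0, -8); dL² = 80
right sensor world pos = (-4, -8); dR² = 32
sL = 120/80 = 3/2
sR = 120/32 = 15/4
mL = -1/2·sL + 1/2·sR = 9/8
mR = -1·sL + -1·sR = -21/4

3/2 15/4 9/8 -21/4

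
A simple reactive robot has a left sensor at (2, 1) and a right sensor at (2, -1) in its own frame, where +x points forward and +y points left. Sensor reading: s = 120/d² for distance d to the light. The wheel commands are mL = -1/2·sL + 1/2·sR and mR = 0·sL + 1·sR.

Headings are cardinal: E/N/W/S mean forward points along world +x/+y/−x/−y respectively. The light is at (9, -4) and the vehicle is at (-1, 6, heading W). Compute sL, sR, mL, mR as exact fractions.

left sensor world pos  = (-3, 5); dL² = 225
right sensor world pos = (-3, 7); dR² = 265
sL = 120/225 = 8/15
sR = 120/265 = 24/53
mL = -1/2·sL + 1/2·sR = -32/795
mR = 0·sL + 1·sR = 24/53

8/15 24/53 -32/795 24/53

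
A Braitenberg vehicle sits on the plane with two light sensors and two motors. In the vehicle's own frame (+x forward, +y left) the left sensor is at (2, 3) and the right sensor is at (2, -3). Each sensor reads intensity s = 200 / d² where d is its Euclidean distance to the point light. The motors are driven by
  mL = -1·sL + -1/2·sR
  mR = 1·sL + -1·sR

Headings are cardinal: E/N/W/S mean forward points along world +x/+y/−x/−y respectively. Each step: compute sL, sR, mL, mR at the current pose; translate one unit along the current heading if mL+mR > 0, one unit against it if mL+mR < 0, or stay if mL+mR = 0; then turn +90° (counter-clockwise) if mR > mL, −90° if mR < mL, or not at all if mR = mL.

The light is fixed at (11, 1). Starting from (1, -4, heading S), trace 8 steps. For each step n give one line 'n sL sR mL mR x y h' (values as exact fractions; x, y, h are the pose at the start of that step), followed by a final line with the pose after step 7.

0 100/49 100/109 -13350/5341 6000/5341 1 -4 S
1 40/13 200/113 -5820/1469 1920/1469 1 -3 E
2 1 50/17 -42/17 -33/17 0 -3 N
3 200/233 200/173 -57900/40309 -12000/40309 0 -4 W
4 100/49 100/109 -13350/5341 6000/5341 1 -4 S
5 40/13 200/113 -5820/1469 1920/1469 1 -3 E
6 1 50/17 -42/17 -33/17 0 -3 N
7 200/233 200/173 -57900/40309 -12000/40309 0 -4 W
final 1 -4 S

n=0: pose=(1,-4,S); sL=100/49, sR=100/109; mL=-13350/5341, mR=6000/5341; mL+mR=-150/109 → advance -1; mR−mL=19350/5341 → turn +1·90°
n=1: pose=(1,-3,E); sL=40/13, sR=200/113; mL=-5820/1469, mR=1920/1469; mL+mR=-300/113 → advance -1; mR−mL=7740/1469 → turn +1·90°
n=2: pose=(0,-3,N); sL=1, sR=50/17; mL=-42/17, mR=-33/17; mL+mR=-75/17 → advance -1; mR−mL=9/17 → turn +1·90°
n=3: pose=(0,-4,W); sL=200/233, sR=200/173; mL=-57900/40309, mR=-12000/40309; mL+mR=-300/173 → advance -1; mR−mL=45900/40309 → turn +1·90°
n=4: pose=(1,-4,S); sL=100/49, sR=100/109; mL=-13350/5341, mR=6000/5341; mL+mR=-150/109 → advance -1; mR−mL=19350/5341 → turn +1·90°
n=5: pose=(1,-3,E); sL=40/13, sR=200/113; mL=-5820/1469, mR=1920/1469; mL+mR=-300/113 → advance -1; mR−mL=7740/1469 → turn +1·90°
n=6: pose=(0,-3,N); sL=1, sR=50/17; mL=-42/17, mR=-33/17; mL+mR=-75/17 → advance -1; mR−mL=9/17 → turn +1·90°
n=7: pose=(0,-4,W); sL=200/233, sR=200/173; mL=-57900/40309, mR=-12000/40309; mL+mR=-300/173 → advance -1; mR−mL=45900/40309 → turn +1·90°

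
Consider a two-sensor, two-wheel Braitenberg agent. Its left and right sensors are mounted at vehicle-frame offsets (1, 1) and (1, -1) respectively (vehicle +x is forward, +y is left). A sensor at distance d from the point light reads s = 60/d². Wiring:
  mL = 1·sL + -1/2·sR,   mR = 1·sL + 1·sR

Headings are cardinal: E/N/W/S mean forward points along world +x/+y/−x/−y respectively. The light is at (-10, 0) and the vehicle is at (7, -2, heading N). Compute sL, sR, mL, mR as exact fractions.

left sensor world pos  = (6, -1); dL² = 257
right sensor world pos = (8, -1); dR² = 325
sL = 60/257 = 60/257
sR = 60/325 = 12/65
mL = 1·sL + -1/2·sR = 2358/16705
mR = 1·sL + 1·sR = 6984/16705

60/257 12/65 2358/16705 6984/16705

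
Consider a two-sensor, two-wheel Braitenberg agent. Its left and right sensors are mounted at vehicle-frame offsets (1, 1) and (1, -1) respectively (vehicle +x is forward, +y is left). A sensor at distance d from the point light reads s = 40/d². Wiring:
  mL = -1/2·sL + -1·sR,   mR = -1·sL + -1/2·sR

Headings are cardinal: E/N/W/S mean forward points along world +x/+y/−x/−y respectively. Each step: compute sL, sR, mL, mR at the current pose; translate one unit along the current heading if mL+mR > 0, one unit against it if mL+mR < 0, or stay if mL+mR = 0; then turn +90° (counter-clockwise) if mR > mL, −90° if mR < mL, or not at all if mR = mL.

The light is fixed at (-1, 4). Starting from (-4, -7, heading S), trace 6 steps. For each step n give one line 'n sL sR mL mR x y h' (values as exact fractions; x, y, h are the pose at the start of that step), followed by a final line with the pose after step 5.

0 10/37 1/4 -57/148 -117/296 -4 -7 S
1 40/137 40/97 -7420/13289 -6620/13289 -4 -6 W
2 20/61 4/13 -374/793 -382/793 -3 -6 S
3 40/109 40/73 -5820/7957 -5100/7957 -3 -5 W
4 2/5 5/13 -38/65 -77/130 -2 -5 S
5 8/17 40/53 -892/901 -764/901 -2 -4 W
final -1 -4 S

n=0: pose=(-4,-7,S); sL=10/37, sR=1/4; mL=-57/148, mR=-117/296; mL+mR=-231/296 → advance -1; mR−mL=-3/296 → turn -1·90°
n=1: pose=(-4,-6,W); sL=40/137, sR=40/97; mL=-7420/13289, mR=-6620/13289; mL+mR=-14040/13289 → advance -1; mR−mL=800/13289 → turn +1·90°
n=2: pose=(-3,-6,S); sL=20/61, sR=4/13; mL=-374/793, mR=-382/793; mL+mR=-756/793 → advance -1; mR−mL=-8/793 → turn -1·90°
n=3: pose=(-3,-5,W); sL=40/109, sR=40/73; mL=-5820/7957, mR=-5100/7957; mL+mR=-10920/7957 → advance -1; mR−mL=720/7957 → turn +1·90°
n=4: pose=(-2,-5,S); sL=2/5, sR=5/13; mL=-38/65, mR=-77/130; mL+mR=-153/130 → advance -1; mR−mL=-1/130 → turn -1·90°
n=5: pose=(-2,-4,W); sL=8/17, sR=40/53; mL=-892/901, mR=-764/901; mL+mR=-1656/901 → advance -1; mR−mL=128/901 → turn +1·90°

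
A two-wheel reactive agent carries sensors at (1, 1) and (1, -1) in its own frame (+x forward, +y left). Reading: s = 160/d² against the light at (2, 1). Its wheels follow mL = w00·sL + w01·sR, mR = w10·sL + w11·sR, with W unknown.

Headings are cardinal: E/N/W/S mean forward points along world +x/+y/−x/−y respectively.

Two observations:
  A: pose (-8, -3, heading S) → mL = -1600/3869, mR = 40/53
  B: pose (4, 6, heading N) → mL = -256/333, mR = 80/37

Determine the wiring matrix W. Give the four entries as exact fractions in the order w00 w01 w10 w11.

obs A: pose=(-8,-3,S) → sL=80/53, sR=80/73, mL=-1600/3869, mR=40/53
obs B: pose=(4,6,N) → sL=160/37, sR=32/9, mL=-256/333, mR=80/37
sensor matrix S = [[80/53, 80/73], [160/37, 32/9]]; det S = 808960/1288377
solve [mL_A; mL_B] = S·[w00; w01] and [mR_A; mR_B] = S·[w10; w11]:
  w00 = -1, w01 = 1, w10 = 1/2, w11 = 0

-1 1 1/2 0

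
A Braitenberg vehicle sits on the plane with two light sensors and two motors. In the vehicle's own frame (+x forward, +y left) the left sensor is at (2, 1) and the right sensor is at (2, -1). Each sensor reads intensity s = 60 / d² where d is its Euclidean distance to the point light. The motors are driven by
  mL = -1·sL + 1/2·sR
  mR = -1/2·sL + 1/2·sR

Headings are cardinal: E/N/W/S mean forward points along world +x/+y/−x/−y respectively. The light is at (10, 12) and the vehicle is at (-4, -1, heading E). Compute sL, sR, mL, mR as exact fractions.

5/24 3/17 -49/408 -13/816

left sensor world pos  = (-2, 0); dL² = 288
right sensor world pos = (-2, -2); dR² = 340
sL = 60/288 = 5/24
sR = 60/340 = 3/17
mL = -1·sL + 1/2·sR = -49/408
mR = -1/2·sL + 1/2·sR = -13/816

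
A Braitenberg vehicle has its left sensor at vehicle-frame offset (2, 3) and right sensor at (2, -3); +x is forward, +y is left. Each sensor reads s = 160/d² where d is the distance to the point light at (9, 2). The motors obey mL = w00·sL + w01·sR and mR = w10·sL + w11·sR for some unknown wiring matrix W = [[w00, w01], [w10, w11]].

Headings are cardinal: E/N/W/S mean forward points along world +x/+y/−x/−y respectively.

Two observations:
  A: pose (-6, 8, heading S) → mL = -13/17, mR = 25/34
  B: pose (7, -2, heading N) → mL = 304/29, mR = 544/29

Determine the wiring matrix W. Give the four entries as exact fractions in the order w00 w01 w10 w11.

-1 1/2 1/2 1/2

obs A: pose=(-6,8,S) → sL=1, sR=8/17, mL=-13/17, mR=25/34
obs B: pose=(7,-2,N) → sL=160/29, sR=32, mL=304/29, mR=544/29
sensor matrix S = [[1, 8/17], [160/29, 32]]; det S = 14496/493
solve [mL_A; mL_B] = S·[w00; w01] and [mR_A; mR_B] = S·[w10; w11]:
  w00 = -1, w01 = 1/2, w10 = 1/2, w11 = 1/2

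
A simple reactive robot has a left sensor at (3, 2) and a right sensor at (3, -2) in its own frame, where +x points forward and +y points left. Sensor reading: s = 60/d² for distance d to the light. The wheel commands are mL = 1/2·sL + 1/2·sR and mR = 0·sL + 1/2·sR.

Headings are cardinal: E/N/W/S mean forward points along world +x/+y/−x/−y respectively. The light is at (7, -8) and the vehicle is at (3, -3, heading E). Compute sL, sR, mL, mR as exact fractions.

6/5 6 18/5 3

left sensor world pos  = (6, -1); dL² = 50
right sensor world pos = (6, -5); dR² = 10
sL = 60/50 = 6/5
sR = 60/10 = 6
mL = 1/2·sL + 1/2·sR = 18/5
mR = 0·sL + 1/2·sR = 3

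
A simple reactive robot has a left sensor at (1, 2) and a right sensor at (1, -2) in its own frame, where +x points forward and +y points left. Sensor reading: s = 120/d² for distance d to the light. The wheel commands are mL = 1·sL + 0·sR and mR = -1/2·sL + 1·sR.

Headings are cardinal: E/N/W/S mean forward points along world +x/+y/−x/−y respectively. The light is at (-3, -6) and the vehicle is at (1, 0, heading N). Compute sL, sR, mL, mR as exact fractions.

120/53 24/17 120/53 252/901

left sensor world pos  = (-1, 1); dL² = 53
right sensor world pos = (3, 1); dR² = 85
sL = 120/53 = 120/53
sR = 120/85 = 24/17
mL = 1·sL + 0·sR = 120/53
mR = -1/2·sL + 1·sR = 252/901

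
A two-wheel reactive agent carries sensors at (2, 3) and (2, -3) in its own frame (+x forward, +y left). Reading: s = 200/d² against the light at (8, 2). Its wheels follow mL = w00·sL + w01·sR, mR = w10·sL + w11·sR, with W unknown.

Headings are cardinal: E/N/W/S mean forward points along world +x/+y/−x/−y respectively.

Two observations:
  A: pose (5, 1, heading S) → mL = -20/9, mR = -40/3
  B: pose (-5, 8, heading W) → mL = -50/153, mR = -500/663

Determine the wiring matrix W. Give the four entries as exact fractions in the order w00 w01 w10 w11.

0 -1/2 -1/2 -1/2

obs A: pose=(5,1,S) → sL=200/9, sR=40/9, mL=-20/9, mR=-40/3
obs B: pose=(-5,8,W) → sL=100/117, sR=100/153, mL=-50/153, mR=-500/663
sensor matrix S = [[200/9, 40/9], [100/117, 100/153]]; det S = 64000/5967
solve [mL_A; mL_B] = S·[w00; w01] and [mR_A; mR_B] = S·[w10; w11]:
  w00 = 0, w01 = -1/2, w10 = -1/2, w11 = -1/2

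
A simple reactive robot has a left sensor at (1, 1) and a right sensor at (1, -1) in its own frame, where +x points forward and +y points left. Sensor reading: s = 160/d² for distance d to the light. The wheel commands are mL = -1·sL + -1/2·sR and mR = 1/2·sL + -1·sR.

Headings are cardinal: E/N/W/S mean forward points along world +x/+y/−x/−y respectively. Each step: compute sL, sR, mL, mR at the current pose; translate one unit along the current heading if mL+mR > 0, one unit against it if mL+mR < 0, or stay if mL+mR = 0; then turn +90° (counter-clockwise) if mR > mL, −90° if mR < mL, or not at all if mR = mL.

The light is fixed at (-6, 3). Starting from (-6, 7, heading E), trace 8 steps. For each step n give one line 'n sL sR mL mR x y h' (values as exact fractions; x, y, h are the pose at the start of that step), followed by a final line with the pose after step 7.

n=0: pose=(-6,7,E); sL=80/13, sR=16; mL=-184/13, mR=-168/13; mL+mR=-352/13 → advance -1; mR−mL=16/13 → turn +1·90°
n=1: pose=(-7,7,N); sL=160/29, sR=32/5; mL=-1264/145, mR=-528/145; mL+mR=-1792/145 → advance -1; mR−mL=736/145 → turn +1·90°
n=2: pose=(-7,6,W); sL=20, sR=8; mL=-24, mR=2; mL+mR=-22 → advance -1; mR−mL=26 → turn +1·90°
n=3: pose=(-6,6,S); sL=32, sR=32; mL=-48, mR=-16; mL+mR=-64 → advance -1; mR−mL=32 → turn +1·90°
n=4: pose=(-6,7,E); sL=80/13, sR=16; mL=-184/13, mR=-168/13; mL+mR=-352/13 → advance -1; mR−mL=16/13 → turn +1·90°
n=5: pose=(-7,7,N); sL=160/29, sR=32/5; mL=-1264/145, mR=-528/145; mL+mR=-1792/145 → advance -1; mR−mL=736/145 → turn +1·90°
n=6: pose=(-7,6,W); sL=20, sR=8; mL=-24, mR=2; mL+mR=-22 → advance -1; mR−mL=26 → turn +1·90°
n=7: pose=(-6,6,S); sL=32, sR=32; mL=-48, mR=-16; mL+mR=-64 → advance -1; mR−mL=32 → turn +1·90°

0 80/13 16 -184/13 -168/13 -6 7 E
1 160/29 32/5 -1264/145 -528/145 -7 7 N
2 20 8 -24 2 -7 6 W
3 32 32 -48 -16 -6 6 S
4 80/13 16 -184/13 -168/13 -6 7 E
5 160/29 32/5 -1264/145 -528/145 -7 7 N
6 20 8 -24 2 -7 6 W
7 32 32 -48 -16 -6 6 S
final -6 7 E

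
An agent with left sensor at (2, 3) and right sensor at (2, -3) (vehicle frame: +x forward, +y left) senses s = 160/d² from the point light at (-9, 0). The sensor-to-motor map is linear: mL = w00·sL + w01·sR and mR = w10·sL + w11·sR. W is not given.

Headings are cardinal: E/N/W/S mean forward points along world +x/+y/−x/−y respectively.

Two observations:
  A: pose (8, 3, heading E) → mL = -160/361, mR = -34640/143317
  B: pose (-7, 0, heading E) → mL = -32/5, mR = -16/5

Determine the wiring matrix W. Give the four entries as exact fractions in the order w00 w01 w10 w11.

obs A: pose=(8,3,E) → sL=160/397, sR=160/361, mL=-160/361, mR=-34640/143317
obs B: pose=(-7,0,E) → sL=32/5, sR=32/5, mL=-32/5, mR=-16/5
sensor matrix S = [[160/397, 160/361], [32/5, 32/5]]; det S = -36864/143317
solve [mL_A; mL_B] = S·[w00; w01] and [mR_A; mR_B] = S·[w10; w11]:
  w00 = 0, w01 = -1, w10 = 1/2, w11 = -1

0 -1 1/2 -1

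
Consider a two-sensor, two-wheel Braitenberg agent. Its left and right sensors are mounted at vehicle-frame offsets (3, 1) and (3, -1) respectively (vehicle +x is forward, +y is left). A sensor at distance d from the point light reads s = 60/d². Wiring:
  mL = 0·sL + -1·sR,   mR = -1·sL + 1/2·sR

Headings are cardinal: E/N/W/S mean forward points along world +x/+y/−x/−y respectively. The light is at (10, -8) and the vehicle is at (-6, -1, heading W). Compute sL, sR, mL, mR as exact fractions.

left sensor world pos  = (-9, -2); dL² = 397
right sensor world pos = (-9, 0); dR² = 425
sL = 60/397 = 60/397
sR = 60/425 = 12/85
mL = 0·sL + -1·sR = -12/85
mR = -1·sL + 1/2·sR = -2718/33745

60/397 12/85 -12/85 -2718/33745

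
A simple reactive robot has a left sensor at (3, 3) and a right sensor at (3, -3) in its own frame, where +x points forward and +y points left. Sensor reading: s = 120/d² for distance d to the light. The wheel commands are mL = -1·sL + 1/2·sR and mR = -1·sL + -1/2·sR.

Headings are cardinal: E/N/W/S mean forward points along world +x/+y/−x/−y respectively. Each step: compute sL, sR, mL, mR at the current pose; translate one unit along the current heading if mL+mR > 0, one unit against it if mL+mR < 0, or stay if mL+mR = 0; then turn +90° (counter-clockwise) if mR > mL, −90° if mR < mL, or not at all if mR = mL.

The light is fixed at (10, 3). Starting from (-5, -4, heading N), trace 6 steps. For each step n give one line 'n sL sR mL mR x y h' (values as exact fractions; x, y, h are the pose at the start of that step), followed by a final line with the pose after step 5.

n=0: pose=(-5,-4,N); sL=6/17, sR=3/4; mL=3/136, mR=-99/136; mL+mR=-12/17 → advance -1; mR−mL=-3/4 → turn -1·90°
n=1: pose=(-5,-5,E); sL=120/169, sR=24/53; mL=-4332/8957, mR=-8388/8957; mL+mR=-240/169 → advance -1; mR−mL=-24/53 → turn -1·90°
n=2: pose=(-6,-5,S); sL=12/29, sR=60/241; mL=-2022/6989, mR=-3762/6989; mL+mR=-24/29 → advance -1; mR−mL=-60/241 → turn -1·90°
n=3: pose=(-6,-4,W); sL=120/461, sR=120/377; mL=-17580/173797, mR=-72900/173797; mL+mR=-240/461 → advance -1; mR−mL=-120/377 → turn -1·90°
n=4: pose=(-5,-4,N); sL=6/17, sR=3/4; mL=3/136, mR=-99/136; mL+mR=-12/17 → advance -1; mR−mL=-3/4 → turn -1·90°
n=5: pose=(-5,-5,E); sL=120/169, sR=24/53; mL=-4332/8957, mR=-8388/8957; mL+mR=-240/169 → advance -1; mR−mL=-24/53 → turn -1·90°

0 6/17 3/4 3/136 -99/136 -5 -4 N
1 120/169 24/53 -4332/8957 -8388/8957 -5 -5 E
2 12/29 60/241 -2022/6989 -3762/6989 -6 -5 S
3 120/461 120/377 -17580/173797 -72900/173797 -6 -4 W
4 6/17 3/4 3/136 -99/136 -5 -4 N
5 120/169 24/53 -4332/8957 -8388/8957 -5 -5 E
final -6 -5 S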